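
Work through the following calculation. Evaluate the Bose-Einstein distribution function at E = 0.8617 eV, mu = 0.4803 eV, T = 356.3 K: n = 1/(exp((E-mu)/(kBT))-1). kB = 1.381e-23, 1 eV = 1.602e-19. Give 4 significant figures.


Step 1: (E - mu) = 0.3814 eV
Step 2: x = (E-mu)*eV/(kB*T) = 0.3814*1.602e-19/(1.381e-23*356.3) = 12.42
Step 3: exp(x) = 2.471e+05
Step 4: n = 1/(exp(x)-1) = 4.047e-06

4.047e-06


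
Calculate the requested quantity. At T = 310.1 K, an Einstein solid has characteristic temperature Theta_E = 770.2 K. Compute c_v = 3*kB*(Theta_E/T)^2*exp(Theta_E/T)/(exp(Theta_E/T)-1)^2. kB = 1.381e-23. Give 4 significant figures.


Step 1: x = Theta_E/T = 770.2/310.1 = 2.484
Step 2: x^2 = 6.169
Step 3: exp(x) = 11.99
Step 4: c_v = 3*1.381e-23*6.169*11.99/(11.99-1)^2 = 2.538e-23

2.538e-23


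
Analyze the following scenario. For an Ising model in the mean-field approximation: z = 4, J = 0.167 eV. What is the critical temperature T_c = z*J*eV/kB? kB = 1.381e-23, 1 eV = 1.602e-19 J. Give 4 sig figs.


Step 1: z*J = 4*0.167 = 0.668 eV
Step 2: Convert to Joules: 0.668*1.602e-19 = 1.07e-19 J
Step 3: T_c = 1.07e-19 / 1.381e-23 = 7749 K

7749


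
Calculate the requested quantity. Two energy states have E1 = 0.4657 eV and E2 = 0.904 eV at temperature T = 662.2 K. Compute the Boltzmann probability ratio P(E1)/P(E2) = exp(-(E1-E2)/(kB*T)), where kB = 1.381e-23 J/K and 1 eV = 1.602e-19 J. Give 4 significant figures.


Step 1: Compute energy difference dE = E1 - E2 = 0.4657 - 0.904 = -0.4383 eV
Step 2: Convert to Joules: dE_J = -0.4383 * 1.602e-19 = -7.022e-20 J
Step 3: Compute exponent = -dE_J / (kB * T) = -(-7.022e-20) / (1.381e-23 * 662.2) = 7.678
Step 4: P(E1)/P(E2) = exp(7.678) = 2160

2160


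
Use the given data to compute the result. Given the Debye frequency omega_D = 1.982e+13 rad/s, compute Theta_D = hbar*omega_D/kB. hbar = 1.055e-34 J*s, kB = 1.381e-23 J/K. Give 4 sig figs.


Step 1: hbar*omega_D = 1.055e-34 * 1.982e+13 = 2.091e-21 J
Step 2: Theta_D = 2.091e-21 / 1.381e-23
Step 3: Theta_D = 151.4 K

151.4


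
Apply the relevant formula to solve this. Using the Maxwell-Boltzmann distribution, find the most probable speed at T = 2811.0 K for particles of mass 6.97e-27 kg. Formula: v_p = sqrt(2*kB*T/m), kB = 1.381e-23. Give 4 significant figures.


Step 1: Numerator = 2*kB*T = 2*1.381e-23*2811.0 = 7.764e-20
Step 2: Ratio = 7.764e-20 / 6.97e-27 = 1.114e+07
Step 3: v_p = sqrt(1.114e+07) = 3338 m/s

3338


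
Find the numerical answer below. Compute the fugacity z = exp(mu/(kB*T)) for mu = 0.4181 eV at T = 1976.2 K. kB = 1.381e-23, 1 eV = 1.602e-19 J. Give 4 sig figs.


Step 1: Convert mu to Joules: 0.4181*1.602e-19 = 6.698e-20 J
Step 2: kB*T = 1.381e-23*1976.2 = 2.729e-20 J
Step 3: mu/(kB*T) = 2.454
Step 4: z = exp(2.454) = 11.64

11.64


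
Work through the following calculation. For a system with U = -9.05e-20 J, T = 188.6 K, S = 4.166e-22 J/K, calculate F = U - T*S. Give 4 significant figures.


Step 1: T*S = 188.6 * 4.166e-22 = 7.857e-20 J
Step 2: F = U - T*S = -9.05e-20 - 7.857e-20
Step 3: F = -1.691e-19 J

-1.691e-19


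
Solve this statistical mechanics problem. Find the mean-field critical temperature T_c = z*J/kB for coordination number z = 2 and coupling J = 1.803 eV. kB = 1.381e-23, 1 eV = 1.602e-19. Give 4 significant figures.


Step 1: z*J = 2*1.803 = 3.606 eV
Step 2: Convert to Joules: 3.606*1.602e-19 = 5.777e-19 J
Step 3: T_c = 5.777e-19 / 1.381e-23 = 4.183e+04 K

4.183e+04


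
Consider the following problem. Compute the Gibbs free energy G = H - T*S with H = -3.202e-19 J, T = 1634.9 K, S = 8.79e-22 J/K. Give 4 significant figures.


Step 1: T*S = 1634.9 * 8.79e-22 = 1.437e-18 J
Step 2: G = H - T*S = -3.202e-19 - 1.437e-18
Step 3: G = -1.757e-18 J

-1.757e-18


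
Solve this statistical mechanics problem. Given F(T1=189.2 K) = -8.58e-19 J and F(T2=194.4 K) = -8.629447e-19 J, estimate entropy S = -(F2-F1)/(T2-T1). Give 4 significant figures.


Step 1: dF = F2 - F1 = -8.629447e-19 - (-8.58e-19) = -4.9447e-21 J
Step 2: dT = T2 - T1 = 194.4 - 189.2 = 5.2 K
Step 3: S = -dF/dT = -(-4.9447e-21)/5.2 = 9.509e-22 J/K

9.509e-22


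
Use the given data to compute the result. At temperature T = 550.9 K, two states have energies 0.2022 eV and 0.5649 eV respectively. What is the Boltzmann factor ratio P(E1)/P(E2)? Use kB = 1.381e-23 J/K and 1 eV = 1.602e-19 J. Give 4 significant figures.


Step 1: Compute energy difference dE = E1 - E2 = 0.2022 - 0.5649 = -0.3627 eV
Step 2: Convert to Joules: dE_J = -0.3627 * 1.602e-19 = -5.81e-20 J
Step 3: Compute exponent = -dE_J / (kB * T) = -(-5.81e-20) / (1.381e-23 * 550.9) = 7.637
Step 4: P(E1)/P(E2) = exp(7.637) = 2074

2074


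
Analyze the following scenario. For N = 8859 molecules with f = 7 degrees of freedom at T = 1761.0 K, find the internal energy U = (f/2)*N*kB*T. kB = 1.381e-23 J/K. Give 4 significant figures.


Step 1: f/2 = 7/2 = 3.5
Step 2: N*kB*T = 8859*1.381e-23*1761.0 = 2.154e-16
Step 3: U = 3.5 * 2.154e-16 = 7.541e-16 J

7.541e-16


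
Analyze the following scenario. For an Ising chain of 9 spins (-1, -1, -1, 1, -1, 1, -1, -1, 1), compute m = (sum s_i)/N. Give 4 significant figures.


Step 1: Count up spins (+1): 3, down spins (-1): 6
Step 2: Total magnetization M = 3 - 6 = -3
Step 3: m = M/N = -3/9 = -0.3333

-0.3333


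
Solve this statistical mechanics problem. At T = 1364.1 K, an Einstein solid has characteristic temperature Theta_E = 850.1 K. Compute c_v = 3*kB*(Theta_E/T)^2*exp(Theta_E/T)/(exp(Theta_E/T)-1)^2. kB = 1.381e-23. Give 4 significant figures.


Step 1: x = Theta_E/T = 850.1/1364.1 = 0.6232
Step 2: x^2 = 0.3884
Step 3: exp(x) = 1.865
Step 4: c_v = 3*1.381e-23*0.3884*1.865/(1.865-1)^2 = 4.011e-23

4.011e-23


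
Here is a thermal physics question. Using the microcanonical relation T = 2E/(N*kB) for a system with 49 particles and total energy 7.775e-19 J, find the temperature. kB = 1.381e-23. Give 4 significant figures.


Step 1: Numerator = 2*E = 2*7.775e-19 = 1.555e-18 J
Step 2: Denominator = N*kB = 49*1.381e-23 = 6.767e-22
Step 3: T = 1.555e-18 / 6.767e-22 = 2298 K

2298


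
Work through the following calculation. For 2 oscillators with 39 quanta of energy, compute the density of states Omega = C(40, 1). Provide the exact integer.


Step 1: Use binomial coefficient C(40, 1)
Step 2: Numerator = 40! / 39!
Step 3: Denominator = 1!
Step 4: Omega = 40

40


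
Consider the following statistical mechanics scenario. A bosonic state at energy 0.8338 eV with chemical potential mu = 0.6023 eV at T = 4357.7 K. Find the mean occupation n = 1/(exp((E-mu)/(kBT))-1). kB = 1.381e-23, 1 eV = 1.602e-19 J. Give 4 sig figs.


Step 1: (E - mu) = 0.2315 eV
Step 2: x = (E-mu)*eV/(kB*T) = 0.2315*1.602e-19/(1.381e-23*4357.7) = 0.6163
Step 3: exp(x) = 1.852
Step 4: n = 1/(exp(x)-1) = 1.174

1.174


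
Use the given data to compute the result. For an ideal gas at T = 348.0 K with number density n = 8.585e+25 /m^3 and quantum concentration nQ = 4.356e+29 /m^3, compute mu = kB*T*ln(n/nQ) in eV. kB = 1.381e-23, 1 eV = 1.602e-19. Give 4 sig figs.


Step 1: n/nQ = 8.585e+25/4.356e+29 = 0.0001971
Step 2: ln(n/nQ) = -8.532
Step 3: mu = kB*T*ln(n/nQ) = 4.806e-21*-8.532 = -4.1e-20 J
Step 4: Convert to eV: -4.1e-20/1.602e-19 = -0.2559 eV

-0.2559


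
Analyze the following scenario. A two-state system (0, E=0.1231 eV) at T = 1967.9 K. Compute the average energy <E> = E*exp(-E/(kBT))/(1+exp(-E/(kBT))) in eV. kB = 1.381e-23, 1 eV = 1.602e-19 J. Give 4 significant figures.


Step 1: beta*E = 0.1231*1.602e-19/(1.381e-23*1967.9) = 0.7256
Step 2: exp(-beta*E) = 0.484
Step 3: <E> = 0.1231*0.484/(1+0.484) = 0.04015 eV

0.04015


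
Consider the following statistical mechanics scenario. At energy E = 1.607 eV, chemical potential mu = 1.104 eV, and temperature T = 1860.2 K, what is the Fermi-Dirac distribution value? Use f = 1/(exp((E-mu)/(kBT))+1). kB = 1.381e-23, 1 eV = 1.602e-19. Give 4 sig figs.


Step 1: (E - mu) = 1.607 - 1.104 = 0.503 eV
Step 2: Convert: (E-mu)*eV = 8.058e-20 J
Step 3: x = (E-mu)*eV/(kB*T) = 3.137
Step 4: f = 1/(exp(3.137)+1) = 0.04162

0.04162


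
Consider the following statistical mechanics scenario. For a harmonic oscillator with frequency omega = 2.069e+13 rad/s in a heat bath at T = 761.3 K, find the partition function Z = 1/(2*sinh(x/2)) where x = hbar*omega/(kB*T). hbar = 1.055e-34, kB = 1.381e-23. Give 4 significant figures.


Step 1: Compute x = hbar*omega/(kB*T) = 1.055e-34*2.069e+13/(1.381e-23*761.3) = 0.2076
Step 2: x/2 = 0.1038
Step 3: sinh(x/2) = 0.104
Step 4: Z = 1/(2*0.104) = 4.808

4.808


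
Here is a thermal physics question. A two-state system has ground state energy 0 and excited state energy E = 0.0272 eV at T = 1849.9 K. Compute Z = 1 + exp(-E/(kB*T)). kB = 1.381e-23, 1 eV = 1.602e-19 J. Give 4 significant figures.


Step 1: Compute beta*E = E*eV/(kB*T) = 0.0272*1.602e-19/(1.381e-23*1849.9) = 0.1706
Step 2: exp(-beta*E) = exp(-0.1706) = 0.8432
Step 3: Z = 1 + 0.8432 = 1.843

1.843


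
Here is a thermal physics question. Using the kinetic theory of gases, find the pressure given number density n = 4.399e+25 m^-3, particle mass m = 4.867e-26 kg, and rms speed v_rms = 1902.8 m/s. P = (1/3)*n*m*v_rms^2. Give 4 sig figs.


Step 1: v_rms^2 = 1902.8^2 = 3.621e+06
Step 2: n*m = 4.399e+25*4.867e-26 = 2.141
Step 3: P = (1/3)*2.141*3.621e+06 = 2.584e+06 Pa

2.584e+06


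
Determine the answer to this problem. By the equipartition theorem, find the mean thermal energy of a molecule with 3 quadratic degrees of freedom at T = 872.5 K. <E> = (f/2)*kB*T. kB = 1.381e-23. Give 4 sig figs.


Step 1: f/2 = 3/2 = 1.5
Step 2: kB*T = 1.381e-23 * 872.5 = 1.205e-20
Step 3: <E> = 1.5 * 1.205e-20 = 1.807e-20 J

1.807e-20


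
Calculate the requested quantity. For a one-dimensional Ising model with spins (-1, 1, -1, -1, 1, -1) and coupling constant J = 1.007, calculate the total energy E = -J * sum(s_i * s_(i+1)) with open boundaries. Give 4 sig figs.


Step 1: Nearest-neighbor products: -1, -1, 1, -1, -1
Step 2: Sum of products = -3
Step 3: E = -1.007 * -3 = 3.021

3.021


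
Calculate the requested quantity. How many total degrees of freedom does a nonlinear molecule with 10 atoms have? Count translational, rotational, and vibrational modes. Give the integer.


Step 1: Translational DOF = 3
Step 2: Rotational DOF (nonlinear) = 3
Step 3: Vibrational DOF = 3*10 - 6 = 24
Step 4: Total = 3 + 3 + 24 = 30

30


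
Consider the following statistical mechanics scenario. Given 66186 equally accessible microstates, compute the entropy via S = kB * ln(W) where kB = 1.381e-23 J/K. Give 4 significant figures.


Step 1: ln(W) = ln(66186) = 11.1
Step 2: S = kB * ln(W) = 1.381e-23 * 11.1
Step 3: S = 1.533e-22 J/K

1.533e-22


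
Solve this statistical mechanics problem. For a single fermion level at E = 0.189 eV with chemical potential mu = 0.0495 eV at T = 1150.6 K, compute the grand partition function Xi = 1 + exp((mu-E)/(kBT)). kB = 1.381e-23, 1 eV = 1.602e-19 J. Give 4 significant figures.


Step 1: (mu - E) = 0.0495 - 0.189 = -0.1395 eV
Step 2: x = (mu-E)*eV/(kB*T) = -0.1395*1.602e-19/(1.381e-23*1150.6) = -1.406
Step 3: exp(x) = 0.245
Step 4: Xi = 1 + 0.245 = 1.245

1.245


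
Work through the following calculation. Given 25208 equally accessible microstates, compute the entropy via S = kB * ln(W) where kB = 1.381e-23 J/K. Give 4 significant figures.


Step 1: ln(W) = ln(25208) = 10.13
Step 2: S = kB * ln(W) = 1.381e-23 * 10.13
Step 3: S = 1.4e-22 J/K

1.4e-22


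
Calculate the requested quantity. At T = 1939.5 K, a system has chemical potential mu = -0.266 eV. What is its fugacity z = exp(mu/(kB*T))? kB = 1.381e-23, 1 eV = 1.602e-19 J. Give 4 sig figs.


Step 1: Convert mu to Joules: -0.266*1.602e-19 = -4.261e-20 J
Step 2: kB*T = 1.381e-23*1939.5 = 2.678e-20 J
Step 3: mu/(kB*T) = -1.591
Step 4: z = exp(-1.591) = 0.2037

0.2037


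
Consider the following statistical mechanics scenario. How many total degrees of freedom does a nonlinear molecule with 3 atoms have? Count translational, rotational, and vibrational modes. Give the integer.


Step 1: Translational DOF = 3
Step 2: Rotational DOF (nonlinear) = 3
Step 3: Vibrational DOF = 3*3 - 6 = 3
Step 4: Total = 3 + 3 + 3 = 9

9


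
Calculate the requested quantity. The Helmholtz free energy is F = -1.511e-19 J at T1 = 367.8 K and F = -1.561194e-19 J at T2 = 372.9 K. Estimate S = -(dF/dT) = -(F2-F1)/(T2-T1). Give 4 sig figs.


Step 1: dF = F2 - F1 = -1.561194e-19 - (-1.511e-19) = -5.0194e-21 J
Step 2: dT = T2 - T1 = 372.9 - 367.8 = 5.1 K
Step 3: S = -dF/dT = -(-5.0194e-21)/5.1 = 9.842e-22 J/K

9.842e-22


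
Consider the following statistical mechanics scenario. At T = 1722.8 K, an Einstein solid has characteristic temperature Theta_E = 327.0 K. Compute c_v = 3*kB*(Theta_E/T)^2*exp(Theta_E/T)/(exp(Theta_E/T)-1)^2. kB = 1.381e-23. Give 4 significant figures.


Step 1: x = Theta_E/T = 327.0/1722.8 = 0.1898
Step 2: x^2 = 0.03603
Step 3: exp(x) = 1.209
Step 4: c_v = 3*1.381e-23*0.03603*1.209/(1.209-1)^2 = 4.131e-23

4.131e-23


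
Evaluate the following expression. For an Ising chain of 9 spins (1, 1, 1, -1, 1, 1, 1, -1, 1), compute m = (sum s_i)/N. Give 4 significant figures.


Step 1: Count up spins (+1): 7, down spins (-1): 2
Step 2: Total magnetization M = 7 - 2 = 5
Step 3: m = M/N = 5/9 = 0.5556

0.5556


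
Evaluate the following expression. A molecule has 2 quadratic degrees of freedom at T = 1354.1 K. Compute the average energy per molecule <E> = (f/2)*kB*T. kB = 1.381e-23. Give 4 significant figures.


Step 1: f/2 = 2/2 = 1
Step 2: kB*T = 1.381e-23 * 1354.1 = 1.87e-20
Step 3: <E> = 1 * 1.87e-20 = 1.87e-20 J

1.87e-20


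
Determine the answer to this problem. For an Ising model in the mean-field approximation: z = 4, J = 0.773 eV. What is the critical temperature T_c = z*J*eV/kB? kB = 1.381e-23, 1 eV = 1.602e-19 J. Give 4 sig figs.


Step 1: z*J = 4*0.773 = 3.092 eV
Step 2: Convert to Joules: 3.092*1.602e-19 = 4.953e-19 J
Step 3: T_c = 4.953e-19 / 1.381e-23 = 3.587e+04 K

3.587e+04


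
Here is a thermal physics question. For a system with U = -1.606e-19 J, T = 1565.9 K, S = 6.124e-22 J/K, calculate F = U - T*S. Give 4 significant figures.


Step 1: T*S = 1565.9 * 6.124e-22 = 9.59e-19 J
Step 2: F = U - T*S = -1.606e-19 - 9.59e-19
Step 3: F = -1.12e-18 J

-1.12e-18


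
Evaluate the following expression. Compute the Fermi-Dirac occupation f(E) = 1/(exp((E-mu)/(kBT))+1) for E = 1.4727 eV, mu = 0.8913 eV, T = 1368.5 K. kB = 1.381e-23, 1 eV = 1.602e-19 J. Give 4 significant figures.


Step 1: (E - mu) = 1.4727 - 0.8913 = 0.5814 eV
Step 2: Convert: (E-mu)*eV = 9.314e-20 J
Step 3: x = (E-mu)*eV/(kB*T) = 4.928
Step 4: f = 1/(exp(4.928)+1) = 0.007187

0.007187


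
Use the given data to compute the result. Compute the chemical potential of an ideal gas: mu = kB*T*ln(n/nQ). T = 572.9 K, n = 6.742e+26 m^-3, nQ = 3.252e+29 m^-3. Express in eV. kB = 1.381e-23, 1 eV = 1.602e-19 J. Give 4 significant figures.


Step 1: n/nQ = 6.742e+26/3.252e+29 = 0.002073
Step 2: ln(n/nQ) = -6.179
Step 3: mu = kB*T*ln(n/nQ) = 7.912e-21*-6.179 = -4.888e-20 J
Step 4: Convert to eV: -4.888e-20/1.602e-19 = -0.3051 eV

-0.3051


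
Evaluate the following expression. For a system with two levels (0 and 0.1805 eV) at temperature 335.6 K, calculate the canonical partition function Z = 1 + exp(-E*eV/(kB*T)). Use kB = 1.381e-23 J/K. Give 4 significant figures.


Step 1: Compute beta*E = E*eV/(kB*T) = 0.1805*1.602e-19/(1.381e-23*335.6) = 6.239
Step 2: exp(-beta*E) = exp(-6.239) = 0.001952
Step 3: Z = 1 + 0.001952 = 1.002

1.002


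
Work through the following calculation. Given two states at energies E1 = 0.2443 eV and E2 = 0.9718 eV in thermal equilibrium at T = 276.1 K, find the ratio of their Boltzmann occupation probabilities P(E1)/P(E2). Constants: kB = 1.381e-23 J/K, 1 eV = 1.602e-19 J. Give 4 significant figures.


Step 1: Compute energy difference dE = E1 - E2 = 0.2443 - 0.9718 = -0.7275 eV
Step 2: Convert to Joules: dE_J = -0.7275 * 1.602e-19 = -1.165e-19 J
Step 3: Compute exponent = -dE_J / (kB * T) = -(-1.165e-19) / (1.381e-23 * 276.1) = 30.57
Step 4: P(E1)/P(E2) = exp(30.57) = 1.882e+13

1.882e+13


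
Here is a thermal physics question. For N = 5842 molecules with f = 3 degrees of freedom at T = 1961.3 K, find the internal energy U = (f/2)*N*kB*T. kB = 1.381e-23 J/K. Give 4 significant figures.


Step 1: f/2 = 3/2 = 1.5
Step 2: N*kB*T = 5842*1.381e-23*1961.3 = 1.582e-16
Step 3: U = 1.5 * 1.582e-16 = 2.374e-16 J

2.374e-16


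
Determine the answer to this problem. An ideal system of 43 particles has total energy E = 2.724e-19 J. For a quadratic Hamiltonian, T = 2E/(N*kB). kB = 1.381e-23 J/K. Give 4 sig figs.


Step 1: Numerator = 2*E = 2*2.724e-19 = 5.448e-19 J
Step 2: Denominator = N*kB = 43*1.381e-23 = 5.938e-22
Step 3: T = 5.448e-19 / 5.938e-22 = 917.4 K

917.4


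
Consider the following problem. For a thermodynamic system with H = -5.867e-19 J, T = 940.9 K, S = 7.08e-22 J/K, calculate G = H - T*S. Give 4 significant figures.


Step 1: T*S = 940.9 * 7.08e-22 = 6.662e-19 J
Step 2: G = H - T*S = -5.867e-19 - 6.662e-19
Step 3: G = -1.253e-18 J

-1.253e-18


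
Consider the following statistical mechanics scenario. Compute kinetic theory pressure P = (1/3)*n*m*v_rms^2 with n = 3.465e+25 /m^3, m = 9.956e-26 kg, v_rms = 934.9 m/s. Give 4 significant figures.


Step 1: v_rms^2 = 934.9^2 = 8.74e+05
Step 2: n*m = 3.465e+25*9.956e-26 = 3.45
Step 3: P = (1/3)*3.45*8.74e+05 = 1.005e+06 Pa

1.005e+06


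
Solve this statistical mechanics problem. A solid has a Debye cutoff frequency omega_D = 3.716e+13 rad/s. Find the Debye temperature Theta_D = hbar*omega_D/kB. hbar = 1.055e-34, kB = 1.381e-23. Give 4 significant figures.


Step 1: hbar*omega_D = 1.055e-34 * 3.716e+13 = 3.92e-21 J
Step 2: Theta_D = 3.92e-21 / 1.381e-23
Step 3: Theta_D = 283.9 K

283.9


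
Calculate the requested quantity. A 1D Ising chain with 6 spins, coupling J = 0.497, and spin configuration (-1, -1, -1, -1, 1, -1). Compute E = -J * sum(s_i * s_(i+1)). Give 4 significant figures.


Step 1: Nearest-neighbor products: 1, 1, 1, -1, -1
Step 2: Sum of products = 1
Step 3: E = -0.497 * 1 = -0.497

-0.497


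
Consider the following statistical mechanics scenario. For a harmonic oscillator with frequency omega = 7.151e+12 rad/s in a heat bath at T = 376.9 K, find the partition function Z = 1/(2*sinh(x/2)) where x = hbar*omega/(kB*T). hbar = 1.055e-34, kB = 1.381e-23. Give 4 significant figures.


Step 1: Compute x = hbar*omega/(kB*T) = 1.055e-34*7.151e+12/(1.381e-23*376.9) = 0.1449
Step 2: x/2 = 0.07247
Step 3: sinh(x/2) = 0.07254
Step 4: Z = 1/(2*0.07254) = 6.893

6.893


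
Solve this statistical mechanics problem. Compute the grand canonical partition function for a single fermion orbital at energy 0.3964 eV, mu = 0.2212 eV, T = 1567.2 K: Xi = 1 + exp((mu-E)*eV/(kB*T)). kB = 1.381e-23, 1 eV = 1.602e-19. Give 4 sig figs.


Step 1: (mu - E) = 0.2212 - 0.3964 = -0.1752 eV
Step 2: x = (mu-E)*eV/(kB*T) = -0.1752*1.602e-19/(1.381e-23*1567.2) = -1.297
Step 3: exp(x) = 0.2734
Step 4: Xi = 1 + 0.2734 = 1.273

1.273


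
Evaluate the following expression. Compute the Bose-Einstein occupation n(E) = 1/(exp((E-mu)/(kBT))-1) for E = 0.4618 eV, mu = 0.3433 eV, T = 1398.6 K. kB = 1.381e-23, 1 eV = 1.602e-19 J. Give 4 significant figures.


Step 1: (E - mu) = 0.1185 eV
Step 2: x = (E-mu)*eV/(kB*T) = 0.1185*1.602e-19/(1.381e-23*1398.6) = 0.9829
Step 3: exp(x) = 2.672
Step 4: n = 1/(exp(x)-1) = 0.5981

0.5981


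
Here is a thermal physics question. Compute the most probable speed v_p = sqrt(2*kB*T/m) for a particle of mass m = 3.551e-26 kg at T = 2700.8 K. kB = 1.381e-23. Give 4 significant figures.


Step 1: Numerator = 2*kB*T = 2*1.381e-23*2700.8 = 7.46e-20
Step 2: Ratio = 7.46e-20 / 3.551e-26 = 2.101e+06
Step 3: v_p = sqrt(2.101e+06) = 1449 m/s

1449


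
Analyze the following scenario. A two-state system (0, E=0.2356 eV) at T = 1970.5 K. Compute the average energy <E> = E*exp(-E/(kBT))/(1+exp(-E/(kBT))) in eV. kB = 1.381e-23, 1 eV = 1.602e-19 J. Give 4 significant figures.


Step 1: beta*E = 0.2356*1.602e-19/(1.381e-23*1970.5) = 1.387
Step 2: exp(-beta*E) = 0.2498
Step 3: <E> = 0.2356*0.2498/(1+0.2498) = 0.04709 eV

0.04709


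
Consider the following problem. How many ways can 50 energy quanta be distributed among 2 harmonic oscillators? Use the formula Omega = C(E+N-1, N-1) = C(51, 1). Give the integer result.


Step 1: Use binomial coefficient C(51, 1)
Step 2: Numerator = 51! / 50!
Step 3: Denominator = 1!
Step 4: Omega = 51

51


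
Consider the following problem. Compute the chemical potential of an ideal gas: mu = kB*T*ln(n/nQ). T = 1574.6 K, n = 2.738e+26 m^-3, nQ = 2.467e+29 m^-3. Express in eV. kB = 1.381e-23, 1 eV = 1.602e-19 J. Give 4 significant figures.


Step 1: n/nQ = 2.738e+26/2.467e+29 = 0.00111
Step 2: ln(n/nQ) = -6.804
Step 3: mu = kB*T*ln(n/nQ) = 2.175e-20*-6.804 = -1.479e-19 J
Step 4: Convert to eV: -1.479e-19/1.602e-19 = -0.9235 eV

-0.9235


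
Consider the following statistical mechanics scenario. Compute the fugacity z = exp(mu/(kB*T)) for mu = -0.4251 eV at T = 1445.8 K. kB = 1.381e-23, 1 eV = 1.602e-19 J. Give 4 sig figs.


Step 1: Convert mu to Joules: -0.4251*1.602e-19 = -6.81e-20 J
Step 2: kB*T = 1.381e-23*1445.8 = 1.997e-20 J
Step 3: mu/(kB*T) = -3.411
Step 4: z = exp(-3.411) = 0.03302

0.03302


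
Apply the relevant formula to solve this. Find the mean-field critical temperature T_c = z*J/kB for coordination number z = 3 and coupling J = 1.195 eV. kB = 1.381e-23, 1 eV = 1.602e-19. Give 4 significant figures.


Step 1: z*J = 3*1.195 = 3.585 eV
Step 2: Convert to Joules: 3.585*1.602e-19 = 5.743e-19 J
Step 3: T_c = 5.743e-19 / 1.381e-23 = 4.159e+04 K

4.159e+04


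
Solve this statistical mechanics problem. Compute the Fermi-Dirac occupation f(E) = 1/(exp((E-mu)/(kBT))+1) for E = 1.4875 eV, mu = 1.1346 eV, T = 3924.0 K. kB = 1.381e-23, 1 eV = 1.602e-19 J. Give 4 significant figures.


Step 1: (E - mu) = 1.4875 - 1.1346 = 0.3529 eV
Step 2: Convert: (E-mu)*eV = 5.653e-20 J
Step 3: x = (E-mu)*eV/(kB*T) = 1.043
Step 4: f = 1/(exp(1.043)+1) = 0.2605

0.2605


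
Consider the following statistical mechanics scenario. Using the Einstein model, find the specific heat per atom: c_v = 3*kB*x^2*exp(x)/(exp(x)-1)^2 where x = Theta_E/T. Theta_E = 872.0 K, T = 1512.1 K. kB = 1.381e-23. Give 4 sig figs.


Step 1: x = Theta_E/T = 872.0/1512.1 = 0.5767
Step 2: x^2 = 0.3326
Step 3: exp(x) = 1.78
Step 4: c_v = 3*1.381e-23*0.3326*1.78/(1.78-1)^2 = 4.03e-23

4.03e-23


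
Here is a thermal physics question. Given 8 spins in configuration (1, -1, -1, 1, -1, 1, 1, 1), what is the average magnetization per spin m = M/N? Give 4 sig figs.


Step 1: Count up spins (+1): 5, down spins (-1): 3
Step 2: Total magnetization M = 5 - 3 = 2
Step 3: m = M/N = 2/8 = 0.25

0.25


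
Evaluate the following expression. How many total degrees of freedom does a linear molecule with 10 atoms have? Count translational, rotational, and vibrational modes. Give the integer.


Step 1: Translational DOF = 3
Step 2: Rotational DOF (linear) = 2
Step 3: Vibrational DOF = 3*10 - 5 = 25
Step 4: Total = 3 + 2 + 25 = 30

30


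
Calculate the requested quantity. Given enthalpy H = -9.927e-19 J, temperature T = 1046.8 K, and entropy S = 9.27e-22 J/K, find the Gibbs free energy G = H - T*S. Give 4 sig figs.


Step 1: T*S = 1046.8 * 9.27e-22 = 9.704e-19 J
Step 2: G = H - T*S = -9.927e-19 - 9.704e-19
Step 3: G = -1.963e-18 J

-1.963e-18


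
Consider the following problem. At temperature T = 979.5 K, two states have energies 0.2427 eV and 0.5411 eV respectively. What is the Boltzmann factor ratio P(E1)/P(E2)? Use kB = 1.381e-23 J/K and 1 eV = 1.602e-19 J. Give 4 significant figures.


Step 1: Compute energy difference dE = E1 - E2 = 0.2427 - 0.5411 = -0.2984 eV
Step 2: Convert to Joules: dE_J = -0.2984 * 1.602e-19 = -4.78e-20 J
Step 3: Compute exponent = -dE_J / (kB * T) = -(-4.78e-20) / (1.381e-23 * 979.5) = 3.534
Step 4: P(E1)/P(E2) = exp(3.534) = 34.26

34.26


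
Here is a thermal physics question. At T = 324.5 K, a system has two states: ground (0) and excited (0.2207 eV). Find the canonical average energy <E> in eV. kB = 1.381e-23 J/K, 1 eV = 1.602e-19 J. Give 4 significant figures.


Step 1: beta*E = 0.2207*1.602e-19/(1.381e-23*324.5) = 7.89
Step 2: exp(-beta*E) = 0.0003746
Step 3: <E> = 0.2207*0.0003746/(1+0.0003746) = 8.265e-05 eV

8.265e-05


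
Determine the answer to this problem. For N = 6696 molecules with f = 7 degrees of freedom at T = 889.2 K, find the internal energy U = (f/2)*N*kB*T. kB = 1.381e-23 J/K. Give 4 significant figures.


Step 1: f/2 = 7/2 = 3.5
Step 2: N*kB*T = 6696*1.381e-23*889.2 = 8.223e-17
Step 3: U = 3.5 * 8.223e-17 = 2.878e-16 J

2.878e-16


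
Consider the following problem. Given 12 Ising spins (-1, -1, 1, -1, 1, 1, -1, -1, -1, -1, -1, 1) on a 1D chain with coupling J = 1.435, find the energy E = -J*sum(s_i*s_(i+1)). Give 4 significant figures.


Step 1: Nearest-neighbor products: 1, -1, -1, -1, 1, -1, 1, 1, 1, 1, -1
Step 2: Sum of products = 1
Step 3: E = -1.435 * 1 = -1.435

-1.435


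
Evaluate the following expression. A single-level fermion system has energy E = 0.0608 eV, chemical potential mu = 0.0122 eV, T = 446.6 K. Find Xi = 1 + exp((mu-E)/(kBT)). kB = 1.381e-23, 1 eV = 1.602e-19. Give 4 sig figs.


Step 1: (mu - E) = 0.0122 - 0.0608 = -0.0486 eV
Step 2: x = (mu-E)*eV/(kB*T) = -0.0486*1.602e-19/(1.381e-23*446.6) = -1.262
Step 3: exp(x) = 0.283
Step 4: Xi = 1 + 0.283 = 1.283

1.283


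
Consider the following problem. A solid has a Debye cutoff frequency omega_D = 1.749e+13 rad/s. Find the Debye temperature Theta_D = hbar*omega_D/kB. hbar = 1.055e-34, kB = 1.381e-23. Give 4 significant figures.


Step 1: hbar*omega_D = 1.055e-34 * 1.749e+13 = 1.845e-21 J
Step 2: Theta_D = 1.845e-21 / 1.381e-23
Step 3: Theta_D = 133.6 K

133.6


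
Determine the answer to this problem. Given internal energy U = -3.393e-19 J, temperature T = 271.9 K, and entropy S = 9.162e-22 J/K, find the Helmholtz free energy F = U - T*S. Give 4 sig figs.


Step 1: T*S = 271.9 * 9.162e-22 = 2.491e-19 J
Step 2: F = U - T*S = -3.393e-19 - 2.491e-19
Step 3: F = -5.884e-19 J

-5.884e-19


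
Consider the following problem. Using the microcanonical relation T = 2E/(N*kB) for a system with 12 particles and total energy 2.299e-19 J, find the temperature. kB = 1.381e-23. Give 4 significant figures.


Step 1: Numerator = 2*E = 2*2.299e-19 = 4.598e-19 J
Step 2: Denominator = N*kB = 12*1.381e-23 = 1.657e-22
Step 3: T = 4.598e-19 / 1.657e-22 = 2775 K

2775


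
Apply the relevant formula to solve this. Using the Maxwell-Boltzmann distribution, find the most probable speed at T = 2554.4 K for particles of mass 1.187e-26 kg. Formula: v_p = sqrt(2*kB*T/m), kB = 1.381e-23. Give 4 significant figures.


Step 1: Numerator = 2*kB*T = 2*1.381e-23*2554.4 = 7.055e-20
Step 2: Ratio = 7.055e-20 / 1.187e-26 = 5.944e+06
Step 3: v_p = sqrt(5.944e+06) = 2438 m/s

2438


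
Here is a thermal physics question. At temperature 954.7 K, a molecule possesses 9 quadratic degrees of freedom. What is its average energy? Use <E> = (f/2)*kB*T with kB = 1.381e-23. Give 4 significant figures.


Step 1: f/2 = 9/2 = 4.5
Step 2: kB*T = 1.381e-23 * 954.7 = 1.318e-20
Step 3: <E> = 4.5 * 1.318e-20 = 5.933e-20 J

5.933e-20


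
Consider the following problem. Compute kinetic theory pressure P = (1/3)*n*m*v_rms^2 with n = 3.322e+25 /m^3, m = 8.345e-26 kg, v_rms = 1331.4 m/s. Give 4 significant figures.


Step 1: v_rms^2 = 1331.4^2 = 1.773e+06
Step 2: n*m = 3.322e+25*8.345e-26 = 2.772
Step 3: P = (1/3)*2.772*1.773e+06 = 1.638e+06 Pa

1.638e+06


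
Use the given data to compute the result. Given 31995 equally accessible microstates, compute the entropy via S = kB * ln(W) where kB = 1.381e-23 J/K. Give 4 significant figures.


Step 1: ln(W) = ln(31995) = 10.37
Step 2: S = kB * ln(W) = 1.381e-23 * 10.37
Step 3: S = 1.433e-22 J/K

1.433e-22


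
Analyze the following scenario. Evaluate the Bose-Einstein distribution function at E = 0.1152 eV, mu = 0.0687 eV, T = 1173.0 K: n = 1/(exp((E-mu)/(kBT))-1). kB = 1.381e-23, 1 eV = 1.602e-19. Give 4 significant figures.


Step 1: (E - mu) = 0.0465 eV
Step 2: x = (E-mu)*eV/(kB*T) = 0.0465*1.602e-19/(1.381e-23*1173.0) = 0.4599
Step 3: exp(x) = 1.584
Step 4: n = 1/(exp(x)-1) = 1.713

1.713


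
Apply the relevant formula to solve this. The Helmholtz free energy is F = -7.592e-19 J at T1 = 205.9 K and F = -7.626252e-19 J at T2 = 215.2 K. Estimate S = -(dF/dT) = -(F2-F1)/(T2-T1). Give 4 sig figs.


Step 1: dF = F2 - F1 = -7.626252e-19 - (-7.592e-19) = -3.4252e-21 J
Step 2: dT = T2 - T1 = 215.2 - 205.9 = 9.3 K
Step 3: S = -dF/dT = -(-3.4252e-21)/9.3 = 3.683e-22 J/K

3.683e-22


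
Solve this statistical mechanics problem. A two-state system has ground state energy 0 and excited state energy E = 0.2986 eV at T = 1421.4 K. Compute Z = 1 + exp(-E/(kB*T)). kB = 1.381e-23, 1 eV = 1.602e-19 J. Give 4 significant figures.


Step 1: Compute beta*E = E*eV/(kB*T) = 0.2986*1.602e-19/(1.381e-23*1421.4) = 2.437
Step 2: exp(-beta*E) = exp(-2.437) = 0.08743
Step 3: Z = 1 + 0.08743 = 1.087

1.087


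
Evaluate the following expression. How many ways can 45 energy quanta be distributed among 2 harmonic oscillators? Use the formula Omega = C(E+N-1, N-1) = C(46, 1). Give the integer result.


Step 1: Use binomial coefficient C(46, 1)
Step 2: Numerator = 46! / 45!
Step 3: Denominator = 1!
Step 4: Omega = 46

46


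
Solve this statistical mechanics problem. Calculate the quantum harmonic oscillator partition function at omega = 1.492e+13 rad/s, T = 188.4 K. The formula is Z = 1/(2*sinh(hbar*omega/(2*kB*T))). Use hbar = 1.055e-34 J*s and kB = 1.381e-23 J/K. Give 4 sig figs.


Step 1: Compute x = hbar*omega/(kB*T) = 1.055e-34*1.492e+13/(1.381e-23*188.4) = 0.605
Step 2: x/2 = 0.3025
Step 3: sinh(x/2) = 0.3071
Step 4: Z = 1/(2*0.3071) = 1.628

1.628


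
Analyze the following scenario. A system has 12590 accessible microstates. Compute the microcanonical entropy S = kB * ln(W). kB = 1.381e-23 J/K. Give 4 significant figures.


Step 1: ln(W) = ln(12590) = 9.441
Step 2: S = kB * ln(W) = 1.381e-23 * 9.441
Step 3: S = 1.304e-22 J/K

1.304e-22


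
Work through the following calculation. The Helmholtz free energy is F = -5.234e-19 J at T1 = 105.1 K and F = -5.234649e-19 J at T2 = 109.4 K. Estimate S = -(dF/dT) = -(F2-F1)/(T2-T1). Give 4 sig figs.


Step 1: dF = F2 - F1 = -5.234649e-19 - (-5.234e-19) = -6.49e-23 J
Step 2: dT = T2 - T1 = 109.4 - 105.1 = 4.3 K
Step 3: S = -dF/dT = -(-6.49e-23)/4.3 = 1.509e-23 J/K

1.509e-23


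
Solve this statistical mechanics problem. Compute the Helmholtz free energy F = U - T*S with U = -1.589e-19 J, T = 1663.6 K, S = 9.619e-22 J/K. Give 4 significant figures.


Step 1: T*S = 1663.6 * 9.619e-22 = 1.6e-18 J
Step 2: F = U - T*S = -1.589e-19 - 1.6e-18
Step 3: F = -1.759e-18 J

-1.759e-18


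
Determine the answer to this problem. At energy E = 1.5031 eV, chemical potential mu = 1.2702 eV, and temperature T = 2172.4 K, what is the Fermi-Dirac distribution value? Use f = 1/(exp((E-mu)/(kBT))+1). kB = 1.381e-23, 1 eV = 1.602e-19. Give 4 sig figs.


Step 1: (E - mu) = 1.5031 - 1.2702 = 0.2329 eV
Step 2: Convert: (E-mu)*eV = 3.731e-20 J
Step 3: x = (E-mu)*eV/(kB*T) = 1.244
Step 4: f = 1/(exp(1.244)+1) = 0.2238

0.2238


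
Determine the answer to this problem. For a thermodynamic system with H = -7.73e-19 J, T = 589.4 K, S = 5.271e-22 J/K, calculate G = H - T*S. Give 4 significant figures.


Step 1: T*S = 589.4 * 5.271e-22 = 3.107e-19 J
Step 2: G = H - T*S = -7.73e-19 - 3.107e-19
Step 3: G = -1.084e-18 J

-1.084e-18


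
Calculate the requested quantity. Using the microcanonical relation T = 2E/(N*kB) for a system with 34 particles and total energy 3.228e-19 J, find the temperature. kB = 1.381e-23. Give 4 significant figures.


Step 1: Numerator = 2*E = 2*3.228e-19 = 6.456e-19 J
Step 2: Denominator = N*kB = 34*1.381e-23 = 4.695e-22
Step 3: T = 6.456e-19 / 4.695e-22 = 1375 K

1375


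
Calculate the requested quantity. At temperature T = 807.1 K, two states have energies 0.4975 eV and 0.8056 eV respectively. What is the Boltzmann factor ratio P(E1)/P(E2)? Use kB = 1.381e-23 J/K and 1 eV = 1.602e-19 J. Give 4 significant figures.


Step 1: Compute energy difference dE = E1 - E2 = 0.4975 - 0.8056 = -0.3081 eV
Step 2: Convert to Joules: dE_J = -0.3081 * 1.602e-19 = -4.936e-20 J
Step 3: Compute exponent = -dE_J / (kB * T) = -(-4.936e-20) / (1.381e-23 * 807.1) = 4.428
Step 4: P(E1)/P(E2) = exp(4.428) = 83.79

83.79


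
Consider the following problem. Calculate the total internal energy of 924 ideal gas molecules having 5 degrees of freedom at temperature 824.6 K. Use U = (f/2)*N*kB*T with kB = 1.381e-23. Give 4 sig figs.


Step 1: f/2 = 5/2 = 2.5
Step 2: N*kB*T = 924*1.381e-23*824.6 = 1.052e-17
Step 3: U = 2.5 * 1.052e-17 = 2.631e-17 J

2.631e-17


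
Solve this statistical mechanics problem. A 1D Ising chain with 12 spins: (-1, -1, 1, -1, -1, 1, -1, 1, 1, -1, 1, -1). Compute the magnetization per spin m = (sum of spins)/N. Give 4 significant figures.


Step 1: Count up spins (+1): 5, down spins (-1): 7
Step 2: Total magnetization M = 5 - 7 = -2
Step 3: m = M/N = -2/12 = -0.1667

-0.1667


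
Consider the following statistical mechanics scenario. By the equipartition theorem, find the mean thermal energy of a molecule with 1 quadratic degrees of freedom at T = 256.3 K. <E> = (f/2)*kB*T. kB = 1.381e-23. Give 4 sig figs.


Step 1: f/2 = 1/2 = 0.5
Step 2: kB*T = 1.381e-23 * 256.3 = 3.54e-21
Step 3: <E> = 0.5 * 3.54e-21 = 1.77e-21 J

1.77e-21


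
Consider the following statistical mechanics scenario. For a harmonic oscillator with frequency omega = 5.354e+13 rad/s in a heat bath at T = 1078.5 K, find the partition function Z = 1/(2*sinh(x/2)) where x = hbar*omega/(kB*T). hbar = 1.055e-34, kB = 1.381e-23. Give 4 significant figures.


Step 1: Compute x = hbar*omega/(kB*T) = 1.055e-34*5.354e+13/(1.381e-23*1078.5) = 0.3792
Step 2: x/2 = 0.1896
Step 3: sinh(x/2) = 0.1908
Step 4: Z = 1/(2*0.1908) = 2.621

2.621


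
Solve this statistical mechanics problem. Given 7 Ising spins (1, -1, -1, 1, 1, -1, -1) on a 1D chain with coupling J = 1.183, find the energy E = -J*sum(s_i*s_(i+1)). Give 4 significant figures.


Step 1: Nearest-neighbor products: -1, 1, -1, 1, -1, 1
Step 2: Sum of products = 0
Step 3: E = -1.183 * 0 = 0

0


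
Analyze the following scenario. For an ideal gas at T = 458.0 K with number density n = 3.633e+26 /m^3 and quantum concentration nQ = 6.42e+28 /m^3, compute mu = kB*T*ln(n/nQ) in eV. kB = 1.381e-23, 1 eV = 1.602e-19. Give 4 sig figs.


Step 1: n/nQ = 3.633e+26/6.42e+28 = 0.005659
Step 2: ln(n/nQ) = -5.175
Step 3: mu = kB*T*ln(n/nQ) = 6.325e-21*-5.175 = -3.273e-20 J
Step 4: Convert to eV: -3.273e-20/1.602e-19 = -0.2043 eV

-0.2043


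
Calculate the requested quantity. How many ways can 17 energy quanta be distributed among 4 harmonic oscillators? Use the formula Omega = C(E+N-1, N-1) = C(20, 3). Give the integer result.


Step 1: Use binomial coefficient C(20, 3)
Step 2: Numerator = 20! / 17!
Step 3: Denominator = 3!
Step 4: Omega = 1140

1140


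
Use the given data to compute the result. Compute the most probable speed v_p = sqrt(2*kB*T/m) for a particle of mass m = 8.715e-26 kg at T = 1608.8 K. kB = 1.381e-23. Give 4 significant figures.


Step 1: Numerator = 2*kB*T = 2*1.381e-23*1608.8 = 4.444e-20
Step 2: Ratio = 4.444e-20 / 8.715e-26 = 5.099e+05
Step 3: v_p = sqrt(5.099e+05) = 714.1 m/s

714.1


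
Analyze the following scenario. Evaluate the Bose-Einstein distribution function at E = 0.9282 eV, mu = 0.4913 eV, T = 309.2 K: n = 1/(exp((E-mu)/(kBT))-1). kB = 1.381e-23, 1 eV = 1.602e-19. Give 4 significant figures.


Step 1: (E - mu) = 0.4369 eV
Step 2: x = (E-mu)*eV/(kB*T) = 0.4369*1.602e-19/(1.381e-23*309.2) = 16.39
Step 3: exp(x) = 1.314e+07
Step 4: n = 1/(exp(x)-1) = 7.61e-08

7.61e-08


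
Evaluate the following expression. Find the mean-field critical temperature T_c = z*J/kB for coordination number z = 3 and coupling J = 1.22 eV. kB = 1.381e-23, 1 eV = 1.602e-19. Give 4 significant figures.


Step 1: z*J = 3*1.22 = 3.66 eV
Step 2: Convert to Joules: 3.66*1.602e-19 = 5.863e-19 J
Step 3: T_c = 5.863e-19 / 1.381e-23 = 4.246e+04 K

4.246e+04


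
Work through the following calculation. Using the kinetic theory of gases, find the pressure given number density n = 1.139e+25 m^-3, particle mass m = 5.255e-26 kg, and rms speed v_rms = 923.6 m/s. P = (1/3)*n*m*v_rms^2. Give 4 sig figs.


Step 1: v_rms^2 = 923.6^2 = 8.53e+05
Step 2: n*m = 1.139e+25*5.255e-26 = 0.5985
Step 3: P = (1/3)*0.5985*8.53e+05 = 1.702e+05 Pa

1.702e+05


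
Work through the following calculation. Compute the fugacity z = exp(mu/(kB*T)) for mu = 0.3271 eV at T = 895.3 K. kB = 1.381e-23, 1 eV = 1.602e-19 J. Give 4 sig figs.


Step 1: Convert mu to Joules: 0.3271*1.602e-19 = 5.24e-20 J
Step 2: kB*T = 1.381e-23*895.3 = 1.236e-20 J
Step 3: mu/(kB*T) = 4.238
Step 4: z = exp(4.238) = 69.28

69.28


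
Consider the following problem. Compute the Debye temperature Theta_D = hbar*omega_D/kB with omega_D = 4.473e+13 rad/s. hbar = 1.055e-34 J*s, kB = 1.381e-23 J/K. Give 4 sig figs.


Step 1: hbar*omega_D = 1.055e-34 * 4.473e+13 = 4.719e-21 J
Step 2: Theta_D = 4.719e-21 / 1.381e-23
Step 3: Theta_D = 341.7 K

341.7


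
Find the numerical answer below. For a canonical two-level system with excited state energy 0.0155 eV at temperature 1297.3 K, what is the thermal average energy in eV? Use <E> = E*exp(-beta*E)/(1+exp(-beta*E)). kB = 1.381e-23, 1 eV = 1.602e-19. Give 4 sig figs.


Step 1: beta*E = 0.0155*1.602e-19/(1.381e-23*1297.3) = 0.1386
Step 2: exp(-beta*E) = 0.8706
Step 3: <E> = 0.0155*0.8706/(1+0.8706) = 0.007214 eV

0.007214


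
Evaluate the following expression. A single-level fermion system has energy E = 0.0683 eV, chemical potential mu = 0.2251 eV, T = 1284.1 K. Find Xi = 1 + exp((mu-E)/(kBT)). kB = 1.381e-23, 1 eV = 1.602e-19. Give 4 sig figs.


Step 1: (mu - E) = 0.2251 - 0.0683 = 0.1568 eV
Step 2: x = (mu-E)*eV/(kB*T) = 0.1568*1.602e-19/(1.381e-23*1284.1) = 1.416
Step 3: exp(x) = 4.123
Step 4: Xi = 1 + 4.123 = 5.123

5.123


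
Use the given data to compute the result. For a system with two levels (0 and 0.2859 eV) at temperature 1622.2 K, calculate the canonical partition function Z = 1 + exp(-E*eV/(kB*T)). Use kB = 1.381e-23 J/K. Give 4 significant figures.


Step 1: Compute beta*E = E*eV/(kB*T) = 0.2859*1.602e-19/(1.381e-23*1622.2) = 2.044
Step 2: exp(-beta*E) = exp(-2.044) = 0.1295
Step 3: Z = 1 + 0.1295 = 1.129

1.129


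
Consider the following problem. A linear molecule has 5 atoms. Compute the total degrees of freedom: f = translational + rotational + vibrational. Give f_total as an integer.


Step 1: Translational DOF = 3
Step 2: Rotational DOF (linear) = 2
Step 3: Vibrational DOF = 3*5 - 5 = 10
Step 4: Total = 3 + 2 + 10 = 15

15


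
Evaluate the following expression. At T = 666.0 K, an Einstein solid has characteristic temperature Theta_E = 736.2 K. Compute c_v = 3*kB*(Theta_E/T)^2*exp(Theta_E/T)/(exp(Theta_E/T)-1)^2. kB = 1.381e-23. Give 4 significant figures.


Step 1: x = Theta_E/T = 736.2/666.0 = 1.105
Step 2: x^2 = 1.222
Step 3: exp(x) = 3.02
Step 4: c_v = 3*1.381e-23*1.222*3.02/(3.02-1)^2 = 3.746e-23

3.746e-23


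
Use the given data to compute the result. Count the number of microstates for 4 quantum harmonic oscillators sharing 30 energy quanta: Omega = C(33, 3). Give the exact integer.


Step 1: Use binomial coefficient C(33, 3)
Step 2: Numerator = 33! / 30!
Step 3: Denominator = 3!
Step 4: Omega = 5456

5456


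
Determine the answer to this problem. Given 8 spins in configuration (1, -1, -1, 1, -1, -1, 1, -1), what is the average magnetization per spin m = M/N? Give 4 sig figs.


Step 1: Count up spins (+1): 3, down spins (-1): 5
Step 2: Total magnetization M = 3 - 5 = -2
Step 3: m = M/N = -2/8 = -0.25

-0.25
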